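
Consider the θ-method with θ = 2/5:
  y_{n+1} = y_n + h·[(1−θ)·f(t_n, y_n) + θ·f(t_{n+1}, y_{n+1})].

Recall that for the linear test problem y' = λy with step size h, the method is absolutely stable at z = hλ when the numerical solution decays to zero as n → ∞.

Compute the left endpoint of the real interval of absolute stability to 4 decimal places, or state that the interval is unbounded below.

z* = -10.0000.

On y'=λy, z=hλ:
  y_{n+1} = y_n + z·[3/5·y_n + 2/5·y_{n+1}] ⇒ (1 − 2/5z)y_{n+1} = (1 + 3/5z)y_n
  ⇒ R(z) = (1 + 3/5z)/(1 − 2/5z).

Boundary: |R(x)|=1, x<0.
x=-0.64: |R|=0.4904
R=−1: 1+3/5x = −1+2/5x ⇒ -1/5x=2 ⇒ x=2/(-1/5)=-10.0000
Confirm numerically:
  x=-9.474: |R|=0.97804 <1
  x=-9.348: |R|=0.97248 <1
  x=-7.571: |R|=0.87941 <1
  x=-4.938: |R|=0.65972 <1
  x=-10.478: |R|=1.01842 >1
  x=-10.318: |R|=1.01240 >1
So |R|<1 on (-10.0000, 0).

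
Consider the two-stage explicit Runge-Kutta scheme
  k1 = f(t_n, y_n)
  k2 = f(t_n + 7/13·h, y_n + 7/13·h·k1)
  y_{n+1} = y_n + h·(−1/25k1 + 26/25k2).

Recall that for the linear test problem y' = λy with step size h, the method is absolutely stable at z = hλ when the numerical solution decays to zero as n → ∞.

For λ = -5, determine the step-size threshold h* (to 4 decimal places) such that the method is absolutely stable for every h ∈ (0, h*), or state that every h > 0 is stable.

Test eqn y'=λy, z=hλ:
  k1=λy_n ⇒ h·k1=z·y_n;  k2=λ(1+7/13z)y_n ⇒ h·k2=z(1+7/13z)y_n
  y_{n+1}/y_n = 1 − 1/25z + 26/25z(1+7/13z) = 1 + z + 14/25z²
  R(z) = 1 + z + 14/25z².

Find x<0 with |R(x)|<1.
x=-1.18: |R|=0.5997
R=1: x+14/25x²=0 ⇒ x=−25/14=-1.7857; min R=1−1/(4·14/25)=0.5536>−1
Confirm numerically:
  x=-1.533: |R|=0.78305 <1
  x=-1.328: |R|=0.65961 <1
  x=-1.230: |R|=0.61722 <1
  x=-1.091: |R|=0.57556 <1
  x=-2.217: |R|=1.53545 >1
  x=-1.895: |R|=1.11597 >1
So |R|<1 on (-1.7857, 0).

(-1.7857,0); λ=-5 ⇒ h* = (25/14)/5 = 0.3571.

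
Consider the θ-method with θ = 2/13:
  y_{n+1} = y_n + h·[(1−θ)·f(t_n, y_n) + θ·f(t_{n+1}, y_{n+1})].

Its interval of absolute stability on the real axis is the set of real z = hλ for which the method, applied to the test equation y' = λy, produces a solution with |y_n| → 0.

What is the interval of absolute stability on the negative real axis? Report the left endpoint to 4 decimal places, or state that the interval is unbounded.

On y'=λy, z=hλ:
  y_{n+1} = y_n + z·[11/13·y_n + 2/13·y_{n+1}] ⇒ (1 − 2/13z)y_{n+1} = (1 + 11/13z)y_n
  so R(z) = (1 + 11/13z)/(1 − 2/13z).

Boundary: |R(x)|=1, x<0.
x=-1.02: |R|=0.1184
R=−1: 1+11/13x = −1+2/13x ⇒ -9/13x=2 ⇒ x=2/(-9/13)=-2.8889
Confirm numerically:
  x=-2.830: |R|=0.97160 <1
  x=-1.900: |R|=0.47024 <1
  x=-1.861: |R|=0.44678 <1
  x=-1.623: |R|=0.29872 <1
  x=-3.349: |R|=1.21022 >1
  x=-3.285: |R|=1.18217 >1
  x=-3.187: |R|=1.13848 >1
Stable set (-2.8889, 0).

(-2.8889, 0).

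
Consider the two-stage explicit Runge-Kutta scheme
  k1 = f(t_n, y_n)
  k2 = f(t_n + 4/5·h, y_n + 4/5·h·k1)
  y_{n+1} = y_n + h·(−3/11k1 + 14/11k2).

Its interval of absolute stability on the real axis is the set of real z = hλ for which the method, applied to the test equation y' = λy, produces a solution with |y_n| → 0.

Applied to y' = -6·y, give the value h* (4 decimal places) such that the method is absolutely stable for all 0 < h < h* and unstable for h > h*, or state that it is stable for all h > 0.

(-0.9821,0); λ=-6 ⇒ h* = (55/56)/6 = 0.1637.

On y'=λy, z=hλ:
  k1=λy_n ⇒ h·k1=z·y_n;  k2=λ(1+4/5z)y_n ⇒ h·k2=z(1+4/5z)y_n
  y_{n+1}/y_n = 1 − 3/11z + 14/11z(1+4/5z) = 1 + z + 56/55z²
  Hence R(z) = 1 + z + 56/55z².

Solve |R(x)|<1 on ℝ⁻.
x=-0.81: |R|=0.8580
R=1: x+56/55x²=0 ⇒ x=−55/56=-0.9821; min R=1−1/(4·56/55)=0.7545>−1
Confirm numerically:
  x=-0.716: |R|=0.80598 <1
  x=-0.700: |R|=0.79891 <1
  x=-0.522: |R|=0.75544 <1
  x=-0.448: |R|=0.75635 <1
  x=-1.490: |R|=1.77047 >1
  x=-1.307: |R|=1.43231 >1
  x=-1.252: |R|=1.34400 >1
Interval (-0.9821, 0).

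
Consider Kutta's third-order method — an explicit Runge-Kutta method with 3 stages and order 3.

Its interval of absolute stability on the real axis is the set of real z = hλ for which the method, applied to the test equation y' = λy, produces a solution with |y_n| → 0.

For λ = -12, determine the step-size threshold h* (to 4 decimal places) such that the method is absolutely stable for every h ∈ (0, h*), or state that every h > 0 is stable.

(-2.5127,0); λ=-12 ⇒ h* = 0.2094.

Test eqn y'=λy, z=hλ:
  order 3, 3-stage ⇒ R(z)=1+z+z^2/2+z^3/6
  (e.g. R(-1.5)=0.06250, |R|=0.06250)

Boundary: |R(x)|=1, x<0.
x=-1.5: |R|=0.0625
|R(-1.47)|=0.0810 |R(-1.28)|=0.1897 |R(-0.6)|=0.5440
Bisect:
  x_lo=-3.0083 |R|=2.0207  x_hi=-0.3437 |R|=0.7086
  mid=-1.67597 |R|=0.05613 →hi
  mid=-2.34212 |R|=0.74065 →hi
  mid=-2.67520 |R|=1.28778 →lo
  mid=-2.50866 |R|=0.99329 →hi
  mid=-2.59193 |R|=1.13502 →lo
  mid=-2.55029 |R|=1.06281 →lo
  mid=-2.52948 |R|=1.02772 →lo
  mid=-2.51907 |R|=1.01043 →lo
  mid=-2.51386 |R|=1.00184 →lo
  mid=-2.51126 |R|=0.99756 →hi
  ...
  [-2.51289,-2.51272] ⇒ x*=-2.5127
So |R|<1 on (-2.5127, 0).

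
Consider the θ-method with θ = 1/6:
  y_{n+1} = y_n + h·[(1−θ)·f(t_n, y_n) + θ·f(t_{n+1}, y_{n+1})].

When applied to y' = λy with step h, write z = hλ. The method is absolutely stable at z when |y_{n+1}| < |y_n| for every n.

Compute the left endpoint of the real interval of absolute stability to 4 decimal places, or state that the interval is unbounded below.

left endpoint -3.0000.

With y'=λy (z=hλ):
  y_{n+1} = y_n + z·[5/6·y_n + 1/6·y_{n+1}] ⇒ (1 − 1/6z)y_{n+1} = (1 + 5/6z)y_n
  so R(z) = (1 + 5/6z)/(1 − 1/6z).

Solve |R(x)|<1 on ℝ⁻.
x=-0.49: |R|=0.5470
R=−1: 1+5/6x = −1+1/6x ⇒ -2/3x=2 ⇒ x=2/(-2/3)=-3.0000
Confirm numerically:
  x=-2.797: |R|=0.90770 <1
  x=-2.719: |R|=0.87109 <1
  x=-2.108: |R|=0.55994 <1
  x=-1.896: |R|=0.44073 <1
  x=-3.362: |R|=1.15467 >1
  x=-3.167: |R|=1.07287 >1
So |R|<1 on (-3.0000, 0).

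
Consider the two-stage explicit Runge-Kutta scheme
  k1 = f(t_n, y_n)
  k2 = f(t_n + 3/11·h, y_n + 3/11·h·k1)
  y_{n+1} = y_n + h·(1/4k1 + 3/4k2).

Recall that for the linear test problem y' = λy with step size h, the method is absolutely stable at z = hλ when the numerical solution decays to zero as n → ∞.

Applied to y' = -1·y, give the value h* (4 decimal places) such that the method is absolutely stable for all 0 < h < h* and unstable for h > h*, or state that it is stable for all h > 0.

(-4.8889,0); λ=-1 ⇒ h* = (44/9)/1 = 4.8889.

With y'=λy (z=hλ):
  k1=λy_n ⇒ h·k1=z·y_n;  k2=λ(1+3/11z)y_n ⇒ h·k2=z(1+3/11z)y_n
  y_{n+1}/y_n = 1 + 1/4z + 3/4z(1+3/11z) = 1 + z + 9/44z²
  ⇒ R(z) = 1 + z + 9/44z².

Find x<0 with |R(x)|<1.
x=-1.41: |R|=0.0033
R=1: x+9/44x²=0 ⇒ x=−44/9=-4.8889; min R=1−1/(4·9/44)=-0.2222>−1
Confirm numerically:
  x=-4.776: |R|=0.88972 <1
  x=-4.320: |R|=0.49731 <1
  x=-3.359: |R|=0.05114 <1
  x=-2.596: |R|=0.21752 <1
  x=-5.395: |R|=1.55851 >1
  x=-5.264: |R|=1.40389 >1
  x=-5.246: |R|=1.38320 >1
Stable set (-4.8889, 0).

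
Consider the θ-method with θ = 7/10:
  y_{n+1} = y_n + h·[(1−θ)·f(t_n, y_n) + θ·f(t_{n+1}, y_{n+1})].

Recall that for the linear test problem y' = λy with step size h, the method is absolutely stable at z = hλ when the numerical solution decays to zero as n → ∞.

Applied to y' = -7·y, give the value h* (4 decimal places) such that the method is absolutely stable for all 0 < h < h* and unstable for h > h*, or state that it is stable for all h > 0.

Set f=λy, z=hλ:
  y_{n+1} = y_n + z·[3/10·y_n + 7/10·y_{n+1}] ⇒ (1 − 7/10z)y_{n+1} = (1 + 3/10z)y_n
  ⇒ R(z) = (1 + 3/10z)/(1 − 7/10z).

Need |R(x)|<1, x<0.
x=-0.76: |R|=0.5039
x=-2: |R|=0.1667
x=-10: |R|=0.2500
x=-100: |R|=0.4085
θ=7/10≥1/2 ⇒ |1+3/10x|<|1−7/10x| ∀x<0 ⇒ unbounded interval.

interval (−∞, 0). Any h>0 works for λ=-7.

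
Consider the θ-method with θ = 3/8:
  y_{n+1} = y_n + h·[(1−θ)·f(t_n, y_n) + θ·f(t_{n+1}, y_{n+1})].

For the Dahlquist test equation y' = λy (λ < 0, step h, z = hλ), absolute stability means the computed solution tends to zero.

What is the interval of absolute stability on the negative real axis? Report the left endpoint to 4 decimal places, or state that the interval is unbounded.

(-8.0000, 0).

Set f=λy, z=hλ:
  y_{n+1} = y_n + z·[5/8·y_n + 3/8·y_{n+1}] ⇒ (1 − 3/8z)y_{n+1} = (1 + 5/8z)y_n
  R(z) = (1 + 5/8z)/(1 − 3/8z).

Find x<0 with |R(x)|<1.
x=-0.56: |R|=0.5372
R=−1: 1+5/8x = −1+3/8x ⇒ -1/4x=2 ⇒ x=2/(-1/4)=-8.0000
Confirm numerically:
  x=-7.969: |R|=0.99806 <1
  x=-7.761: |R|=0.98472 <1
  x=-6.755: |R|=0.91191 <1
  x=-3.247: |R|=0.46418 <1
  x=-8.055: |R|=1.00342 >1
  x=-8.024: |R|=1.00150 >1
Interval (-8.0000, 0).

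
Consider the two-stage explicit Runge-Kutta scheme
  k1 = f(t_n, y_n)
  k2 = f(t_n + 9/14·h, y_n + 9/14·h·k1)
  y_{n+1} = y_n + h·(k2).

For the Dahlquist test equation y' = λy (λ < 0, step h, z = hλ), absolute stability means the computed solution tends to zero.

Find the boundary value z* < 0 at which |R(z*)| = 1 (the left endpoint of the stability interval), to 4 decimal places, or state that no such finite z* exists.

left endpoint -1.5556.

Test eqn y'=λy, z=hλ:
  k1=λy_n ⇒ h·k1=z·y_n;  k2=λ(1+9/14z)y_n ⇒ h·k2=z(1+9/14z)y_n
  y_{n+1}/y_n = 1 + z(1+9/14z) = 1 + z + 9/14z²
  so R(z) = 1 + z + 9/14z².

Need |R(x)|<1, x<0.
x=-0.39: |R|=0.7078
R=1: x+9/14x²=0 ⇒ x=−14/9=-1.5556; min R=1−1/(4·9/14)=0.6111>−1
Confirm numerically:
  x=-1.327: |R|=0.80503 <1
  x=-1.265: |R|=0.76372 <1
  x=-0.746: |R|=0.61176 <1
  x=-0.744: |R|=0.61184 <1
  x=-2.029: |R|=1.61754 >1
  x=-1.818: |R|=1.30672 >1
Interval (-1.5556, 0).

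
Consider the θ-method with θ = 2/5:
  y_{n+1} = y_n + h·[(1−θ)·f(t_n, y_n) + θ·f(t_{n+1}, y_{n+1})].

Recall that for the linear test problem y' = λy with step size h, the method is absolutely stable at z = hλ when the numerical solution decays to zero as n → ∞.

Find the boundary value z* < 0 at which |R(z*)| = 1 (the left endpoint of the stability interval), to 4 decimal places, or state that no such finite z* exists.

On y'=λy, z=hλ:
  y_{n+1} = y_n + z·[3/5·y_n + 2/5·y_{n+1}] ⇒ (1 − 2/5z)y_{n+1} = (1 + 3/5z)y_n
  ⇒ R(z) = (1 + 3/5z)/(1 − 2/5z).

Need |R(x)|<1, x<0.
x=-0.58: |R|=0.5292
R=−1: 1+3/5x = −1+2/5x ⇒ -1/5x=2 ⇒ x=2/(-1/5)=-10.0000
Confirm numerically:
  x=-9.020: |R|=0.95747 <1
  x=-6.777: |R|=0.82629 <1
  x=-5.790: |R|=0.74608 <1
  x=-10.510: |R|=1.01960 >1
  x=-10.044: |R|=1.00175 >1
Interval (-10.0000, 0).

left endpoint -10.0000.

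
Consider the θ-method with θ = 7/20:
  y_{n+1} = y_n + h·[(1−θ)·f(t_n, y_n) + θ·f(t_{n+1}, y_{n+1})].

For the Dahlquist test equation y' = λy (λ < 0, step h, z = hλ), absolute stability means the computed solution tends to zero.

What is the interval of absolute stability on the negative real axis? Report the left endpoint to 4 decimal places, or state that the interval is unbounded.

(-6.6667, 0).

Test eqn y'=λy, z=hλ:
  y_{n+1} = y_n + z·[13/20·y_n + 7/20·y_{n+1}] ⇒ (1 − 7/20z)y_{n+1} = (1 + 13/20z)y_n
  R(z) = (1 + 13/20z)/(1 − 7/20z).

Need |R(x)|<1, x<0.
x=-1.66: |R|=0.0500
R=−1: 1+13/20x = −1+7/20x ⇒ -3/10x=2 ⇒ x=2/(-3/10)=-6.6667
Confirm numerically:
  x=-5.760: |R|=0.90981 <1
  x=-4.269: |R|=0.71161 <1
  x=-4.016: |R|=0.66944 <1
  x=-7.030: |R|=1.03150 >1
  x=-6.953: |R|=1.02502 >1
So |R|<1 on (-6.6667, 0).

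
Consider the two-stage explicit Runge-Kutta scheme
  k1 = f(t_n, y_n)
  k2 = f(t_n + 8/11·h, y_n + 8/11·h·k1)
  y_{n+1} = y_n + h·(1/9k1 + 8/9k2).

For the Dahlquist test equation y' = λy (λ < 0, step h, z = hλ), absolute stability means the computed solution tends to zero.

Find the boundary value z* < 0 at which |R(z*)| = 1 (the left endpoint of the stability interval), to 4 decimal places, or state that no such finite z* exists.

left endpoint -1.5469.

Set f=λy, z=hλ:
  k1=λy_n ⇒ h·k1=z·y_n;  k2=λ(1+8/11z)y_n ⇒ h·k2=z(1+8/11z)y_n
  y_{n+1}/y_n = 1 + 1/9z + 8/9z(1+8/11z) = 1 + z + 64/99z²
  Hence R(z) = 1 + z + 64/99z².

Need |R(x)|<1, x<0.
x=-1.48: |R|=0.9360
R=1: x+64/99x²=0 ⇒ x=−99/64=-1.5469; min R=1−1/(4·64/99)=0.6133>−1
Confirm numerically:
  x=-0.889: |R|=0.62191 <1
  x=-0.794: |R|=0.61355 <1
  x=-0.780: |R|=0.61331 <1
  x=-2.032: |R|=1.63727 >1
  x=-2.012: |R|=1.60498 >1
  x=-1.803: |R|=1.29853 >1
Interval (-1.5469, 0).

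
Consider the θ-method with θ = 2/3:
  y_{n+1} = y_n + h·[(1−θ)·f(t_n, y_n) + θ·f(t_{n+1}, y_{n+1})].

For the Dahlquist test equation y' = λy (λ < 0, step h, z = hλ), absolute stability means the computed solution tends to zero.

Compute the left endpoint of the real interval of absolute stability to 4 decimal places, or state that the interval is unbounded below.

(−∞, 0) — no finite endpoint.

On y'=λy, z=hλ:
  y_{n+1} = y_n + z·[1/3·y_n + 2/3·y_{n+1}] ⇒ (1 − 2/3z)y_{n+1} = (1 + 1/3z)y_n
  so R(z) = (1 + 1/3z)/(1 − 2/3z).

Solve |R(x)|<1 on ℝ⁻.
x=-0.8: |R|=0.4783
x=-2: |R|=0.1429
x=-10: |R|=0.3043
x=-100: |R|=0.4778
θ=2/3≥1/2 ⇒ |1+1/3x|<|1−2/3x| ∀x<0 ⇒ stable on all of ℝ⁻.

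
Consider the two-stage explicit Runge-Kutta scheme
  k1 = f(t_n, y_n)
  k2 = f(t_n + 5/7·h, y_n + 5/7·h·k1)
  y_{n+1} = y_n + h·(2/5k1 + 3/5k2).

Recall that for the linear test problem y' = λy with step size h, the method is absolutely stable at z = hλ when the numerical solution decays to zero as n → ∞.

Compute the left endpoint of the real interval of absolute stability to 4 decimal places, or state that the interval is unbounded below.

With y'=λy (z=hλ):
  k1=λy_n ⇒ h·k1=z·y_n;  k2=λ(1+5/7z)y_n ⇒ h·k2=z(1+5/7z)y_n
  y_{n+1}/y_n = 1 + 2/5z + 3/5z(1+5/7z) = 1 + z + 3/7z²
  R(z) = 1 + z + 3/7z².

Boundary: |R(x)|=1, x<0.
x=-0.74: |R|=0.4947
R=1: x+3/7x²=0 ⇒ x=−7/3=-2.3333; min R=1−1/(4·3/7)=0.4167>−1
Confirm numerically:
  x=-2.084: |R|=0.77731 <1
  x=-1.871: |R|=0.62927 <1
  x=-1.543: |R|=0.47736 <1
  x=-2.837: |R|=1.61239 >1
  x=-2.583: |R|=1.27638 >1
  x=-2.555: |R|=1.24272 >1
Stable set (-2.3333, 0).

z* = -2.3333.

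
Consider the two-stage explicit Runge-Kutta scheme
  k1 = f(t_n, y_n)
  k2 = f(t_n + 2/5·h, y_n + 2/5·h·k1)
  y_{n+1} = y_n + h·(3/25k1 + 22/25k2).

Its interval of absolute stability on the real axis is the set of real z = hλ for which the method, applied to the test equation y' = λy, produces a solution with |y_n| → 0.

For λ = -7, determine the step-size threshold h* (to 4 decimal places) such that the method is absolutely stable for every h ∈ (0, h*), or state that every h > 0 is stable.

(-2.8409,0); λ=-7 ⇒ h* = (125/44)/7 = 0.4058.

With y'=λy (z=hλ):
  k1=λy_n ⇒ h·k1=z·y_n;  k2=λ(1+2/5z)y_n ⇒ h·k2=z(1+2/5z)y_n
  y_{n+1}/y_n = 1 + 3/25z + 22/25z(1+2/5z) = 1 + z + 44/125z²
  so R(z) = 1 + z + 44/125z².

Solve |R(x)|<1 on ℝ⁻.
x=-1.14: |R|=0.3175
R=1: x+44/125x²=0 ⇒ x=−125/44=-2.8409; min R=1−1/(4·44/125)=0.2898>−1
Confirm numerically:
  x=-2.390: |R|=0.62066 <1
  x=-1.987: |R|=0.40276 <1
  x=-1.520: |R|=0.29326 <1
  x=-1.228: |R|=0.30281 <1
  x=-3.294: |R|=1.52535 >1
  x=-3.129: |R|=1.31731 >1
  x=-2.986: |R|=1.15250 >1
Stable set (-2.8409, 0).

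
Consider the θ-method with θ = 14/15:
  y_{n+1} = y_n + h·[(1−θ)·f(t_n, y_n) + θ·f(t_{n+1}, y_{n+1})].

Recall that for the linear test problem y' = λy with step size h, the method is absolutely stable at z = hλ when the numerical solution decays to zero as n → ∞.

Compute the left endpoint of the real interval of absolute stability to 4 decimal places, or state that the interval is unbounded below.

unbounded; (−∞, 0).

With y'=λy (z=hλ):
  y_{n+1} = y_n + z·[1/15·y_n + 14/15·y_{n+1}] ⇒ (1 − 14/15z)y_{n+1} = (1 + 1/15z)y_n
  ⇒ R(z) = (1 + 1/15z)/(1 − 14/15z).

Need |R(x)|<1, x<0.
x=-0.34: |R|=0.7419
x=-2: |R|=0.3023
x=-10: |R|=0.0323
x=-100: |R|=0.0601
θ=14/15≥1/2 ⇒ |1+1/15x|<|1−14/15x| ∀x<0 ⇒ stable on all of ℝ⁻.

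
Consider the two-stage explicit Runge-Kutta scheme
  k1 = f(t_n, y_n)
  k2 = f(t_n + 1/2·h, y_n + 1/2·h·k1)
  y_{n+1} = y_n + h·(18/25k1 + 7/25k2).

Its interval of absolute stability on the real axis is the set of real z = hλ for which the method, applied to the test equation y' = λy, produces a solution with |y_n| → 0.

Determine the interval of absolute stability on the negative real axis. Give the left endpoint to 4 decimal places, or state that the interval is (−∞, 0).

z∈(-7.1429,0).

On y'=λy, z=hλ:
  k1=λy_n ⇒ h·k1=z·y_n;  k2=λ(1+1/2z)y_n ⇒ h·k2=z(1+1/2z)y_n
  y_{n+1}/y_n = 1 + 18/25z + 7/25z(1+1/2z) = 1 + z + 7/50z²
  R(z) = 1 + z + 7/50z².

Solve |R(x)|<1 on ℝ⁻.
x=-1.19: |R|=0.0083
R=1: x+7/50x²=0 ⇒ x=−50/7=-7.1429; min R=1−1/(4·7/50)=-0.7857>−1
Confirm numerically:
  x=-5.715: |R|=0.14243 <1
  x=-4.481: |R|=0.66989 <1
  x=-3.610: |R|=0.78551 <1
  x=-3.270: |R|=0.77299 <1
  x=-7.592: |R|=1.47738 >1
  x=-7.448: |R|=1.31818 >1
So |R|<1 on (-7.1429, 0).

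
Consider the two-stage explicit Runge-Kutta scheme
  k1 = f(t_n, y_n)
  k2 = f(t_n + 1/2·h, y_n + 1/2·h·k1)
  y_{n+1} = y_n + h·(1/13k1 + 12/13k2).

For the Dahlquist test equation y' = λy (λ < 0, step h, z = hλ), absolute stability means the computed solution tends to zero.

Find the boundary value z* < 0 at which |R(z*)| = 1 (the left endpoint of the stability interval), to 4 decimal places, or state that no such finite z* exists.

On y'=λy, z=hλ:
  k1=λy_n ⇒ h·k1=z·y_n;  k2=λ(1+1/2z)y_n ⇒ h·k2=z(1+1/2z)y_n
  y_{n+1}/y_n = 1 + 1/13z + 12/13z(1+1/2z) = 1 + z + 6/13z²
  ⇒ R(z) = 1 + z + 6/13z².

Solve |R(x)|<1 on ℝ⁻.
x=-1.04: |R|=0.4592
R=1: x+6/13x²=0 ⇒ x=−13/6=-2.1667; min R=1−1/(4·6/13)=0.4583>−1
Confirm numerically:
  x=-1.930: |R|=0.78918 <1
  x=-1.632: |R|=0.59727 <1
  x=-1.605: |R|=0.58393 <1
  x=-0.995: |R|=0.46193 <1
  x=-2.629: |R|=1.56099 >1
  x=-2.420: |R|=1.28295 >1
Interval (-2.1667, 0).

z* = -2.1667.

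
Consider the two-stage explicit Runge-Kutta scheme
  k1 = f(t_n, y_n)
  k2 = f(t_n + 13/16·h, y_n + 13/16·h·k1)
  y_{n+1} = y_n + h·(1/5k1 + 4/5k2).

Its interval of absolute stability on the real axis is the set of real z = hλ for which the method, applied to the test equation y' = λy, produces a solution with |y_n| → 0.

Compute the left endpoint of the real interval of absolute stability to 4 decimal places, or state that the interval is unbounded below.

Test eqn y'=λy, z=hλ:
  k1=λy_n ⇒ h·k1=z·y_n;  k2=λ(1+13/16z)y_n ⇒ h·k2=z(1+13/16z)y_n
  y_{n+1}/y_n = 1 + 1/5z + 4/5z(1+13/16z) = 1 + z + 13/20z²
  R(z) = 1 + z + 13/20z².

Solve |R(x)|<1 on ℝ⁻.
x=-1.55: |R|=1.0116
R=1: x+13/20x²=0 ⇒ x=−20/13=-1.5385; min R=1−1/(4·13/20)=0.6154>−1
Confirm numerically:
  x=-1.489: |R|=0.95213 <1
  x=-1.319: |R|=0.81184 <1
  x=-1.296: |R|=0.79575 <1
  x=-1.975: |R|=1.56041 >1
  x=-1.761: |R|=1.25473 >1
  x=-1.607: |R|=1.07159 >1
Interval (-1.5385, 0).

z* = -1.5385.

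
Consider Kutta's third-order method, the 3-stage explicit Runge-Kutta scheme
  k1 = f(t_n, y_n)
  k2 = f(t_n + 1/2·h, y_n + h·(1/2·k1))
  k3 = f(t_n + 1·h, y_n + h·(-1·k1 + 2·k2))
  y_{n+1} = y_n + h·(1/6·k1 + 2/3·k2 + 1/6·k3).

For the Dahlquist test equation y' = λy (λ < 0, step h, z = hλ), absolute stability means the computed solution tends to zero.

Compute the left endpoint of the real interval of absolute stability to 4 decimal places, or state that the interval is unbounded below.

left endpoint -2.5127.

Test eqn y'=λy, z=hλ:
  order 3, 3-stage ⇒ R(z)=1+z+z^2/2+z^3/6
  (e.g. R(-1.15)=0.25777, |R|=0.25777)

Find x<0 with |R(x)|<1.
x=-1.15: |R|=0.2578
|R(-2.16)|=0.5068 |R(-1.75)|=0.1120 |R(-0.63)|=0.5268
Bisect:
  x_lo=-3.0309 |R|=2.0783  x_hi=-0.3566 |R|=0.6994
  mid=-1.69375 |R|=0.06919 →hi
  mid=-2.36234 |R|=0.76925 →hi
  mid=-2.69664 |R|=1.32898 →lo
  mid=-2.52949 |R|=1.02775 →lo
  mid=-2.44592 |R|=0.89345 →hi
  mid=-2.48771 |R|=0.95930 →hi
  mid=-2.50860 |R|=0.99320 →hi
  ...
  [-2.51284,-2.51268] ⇒ x*=-2.5127
So |R|<1 on (-2.5127, 0).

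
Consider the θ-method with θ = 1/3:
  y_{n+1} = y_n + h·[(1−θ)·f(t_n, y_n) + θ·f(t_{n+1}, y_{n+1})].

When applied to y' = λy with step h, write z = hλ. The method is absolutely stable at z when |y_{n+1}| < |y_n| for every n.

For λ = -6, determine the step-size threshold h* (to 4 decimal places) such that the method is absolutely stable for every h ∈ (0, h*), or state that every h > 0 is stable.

With y'=λy (z=hλ):
  y_{n+1} = y_n + z·[2/3·y_n + 1/3·y_{n+1}] ⇒ (1 − 1/3z)y_{n+1} = (1 + 2/3z)y_n
  ⇒ R(z) = (1 + 2/3z)/(1 − 1/3z).

Need |R(x)|<1, x<0.
x=-0.64: |R|=0.4725
R=−1: 1+2/3x = −1+1/3x ⇒ -1/3x=2 ⇒ x=2/(-1/3)=-6.0000
Confirm numerically:
  x=-4.998: |R|=0.87472 <1
  x=-4.117: |R|=0.73542 <1
  x=-3.047: |R|=0.51166 <1
  x=-2.991: |R|=0.49775 <1
  x=-6.534: |R|=1.05601 >1
  x=-6.279: |R|=1.03007 >1
Stable set (-6.0000, 0).

(-6.0000,0); λ=-6 ⇒ h* = (6)/6 = 1.0000.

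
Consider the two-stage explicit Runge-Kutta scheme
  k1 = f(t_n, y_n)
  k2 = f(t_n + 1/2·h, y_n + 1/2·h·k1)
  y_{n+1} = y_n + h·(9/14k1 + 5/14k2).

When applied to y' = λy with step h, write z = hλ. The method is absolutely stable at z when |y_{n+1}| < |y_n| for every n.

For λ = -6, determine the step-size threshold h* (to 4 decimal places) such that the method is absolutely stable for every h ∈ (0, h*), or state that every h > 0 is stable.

(-5.6000,0); λ=-6 ⇒ h* = (28/5)/6 = 0.9333.

Test eqn y'=λy, z=hλ:
  k1=λy_n ⇒ h·k1=z·y_n;  k2=λ(1+1/2z)y_n ⇒ h·k2=z(1+1/2z)y_n
  y_{n+1}/y_n = 1 + 9/14z + 5/14z(1+1/2z) = 1 + z + 5/28z²
  so R(z) = 1 + z + 5/28z².

Solve |R(x)|<1 on ℝ⁻.
x=-0.73: |R|=0.3652
R=1: x+5/28x²=0 ⇒ x=−28/5=-5.6000; min R=1−1/(4·5/28)=-0.4000>−1
Confirm numerically:
  x=-5.101: |R|=0.54546 <1
  x=-2.754: |R|=0.39962 <1
  x=-2.414: |R|=0.37339 <1
  x=-6.028: |R|=1.46071 >1
  x=-5.708: |R|=1.11008 >1
  x=-5.620: |R|=1.02007 >1
So |R|<1 on (-5.6000, 0).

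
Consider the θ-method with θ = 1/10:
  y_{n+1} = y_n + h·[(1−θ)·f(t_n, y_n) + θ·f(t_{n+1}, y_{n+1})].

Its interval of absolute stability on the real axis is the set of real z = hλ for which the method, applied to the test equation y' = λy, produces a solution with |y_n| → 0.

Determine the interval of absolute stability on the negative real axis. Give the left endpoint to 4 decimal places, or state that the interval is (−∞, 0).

(-2.5000, 0).

On y'=λy, z=hλ:
  y_{n+1} = y_n + z·[9/10·y_n + 1/10·y_{n+1}] ⇒ (1 − 1/10z)y_{n+1} = (1 + 9/10z)y_n
  Hence R(z) = (1 + 9/10z)/(1 − 1/10z).

Solve |R(x)|<1 on ℝ⁻.
x=-0.7: |R|=0.3458
R=−1: 1+9/10x = −1+1/10x ⇒ -4/5x=2 ⇒ x=2/(-4/5)=-2.5000
Confirm numerically:
  x=-2.128: |R|=0.75462 <1
  x=-1.384: |R|=0.21574 <1
  x=-1.032: |R|=0.06454 <1
  x=-2.988: |R|=1.30059 >1
  x=-2.856: |R|=1.22153 >1
Interval (-2.5000, 0).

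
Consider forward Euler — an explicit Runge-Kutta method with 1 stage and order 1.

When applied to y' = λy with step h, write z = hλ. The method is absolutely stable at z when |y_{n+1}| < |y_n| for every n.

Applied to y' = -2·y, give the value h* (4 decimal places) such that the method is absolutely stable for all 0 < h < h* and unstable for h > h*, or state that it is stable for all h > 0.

With y'=λy (z=hλ):
  order 1, 1-stage ⇒ R(z)=1+z
  (e.g. R(-0.96)=0.04000, |R|=0.04000)

Solve |R(x)|<1 on ℝ⁻.
x=-0.96: |R|=0.0400
|R(-2.19)|=1.1900 |R(-2.12)|=1.1200 |R(-1.32)|=0.3200
Bisect:
  x_lo=-2.6228 |R|=1.6228  x_hi=-0.1335 |R|=0.8665
  mid=-1.37816 |R|=0.37816 →hi
  mid=-2.00048 |R|=1.00048 →lo
  mid=-1.68932 |R|=0.68932 →hi
  mid=-1.84490 |R|=0.84490 →hi
  mid=-1.92269 |R|=0.92269 →hi
  mid=-1.96158 |R|=0.96158 →hi
  mid=-1.98103 |R|=0.98103 →hi
  mid=-1.99075 |R|=0.99075 →hi
  mid=-1.99561 |R|=0.99561 →hi
  ...
  [-2.00002,-1.99987] ⇒ x*=-2.0000
So |R|<1 on (-2.0000, 0).

(-2.0000,0); λ=-2 ⇒ h* = 1.0000.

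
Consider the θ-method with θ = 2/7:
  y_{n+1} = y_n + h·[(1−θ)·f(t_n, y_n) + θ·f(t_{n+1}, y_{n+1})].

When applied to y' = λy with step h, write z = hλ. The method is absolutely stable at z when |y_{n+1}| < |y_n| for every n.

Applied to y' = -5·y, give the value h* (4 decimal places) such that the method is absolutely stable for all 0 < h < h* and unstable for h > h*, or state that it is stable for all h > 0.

Test eqn y'=λy, z=hλ:
  y_{n+1} = y_n + z·[5/7·y_n + 2/7·y_{n+1}] ⇒ (1 − 2/7z)y_{n+1} = (1 + 5/7z)y_n
  Hence R(z) = (1 + 5/7z)/(1 − 2/7z).

Boundary: |R(x)|=1, x<0.
x=-0.89: |R|=0.2904
R=−1: 1+5/7x = −1+2/7x ⇒ -3/7x=2 ⇒ x=2/(-3/7)=-4.6667
Confirm numerically:
  x=-3.788: |R|=0.81915 <1
  x=-3.598: |R|=0.77416 <1
  x=-3.579: |R|=0.76953 <1
  x=-2.062: |R|=0.29755 <1
  x=-5.022: |R|=1.06254 >1
  x=-4.811: |R|=1.02605 >1
Interval (-4.6667, 0).

(-4.6667,0); λ=-5 ⇒ h* = (14/3)/5 = 0.9333.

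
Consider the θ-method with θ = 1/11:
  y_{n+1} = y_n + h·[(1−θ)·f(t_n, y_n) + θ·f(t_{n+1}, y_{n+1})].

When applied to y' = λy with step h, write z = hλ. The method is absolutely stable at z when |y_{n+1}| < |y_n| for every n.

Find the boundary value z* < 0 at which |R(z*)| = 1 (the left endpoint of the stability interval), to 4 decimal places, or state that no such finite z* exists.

Set f=λy, z=hλ:
  y_{n+1} = y_n + z·[10/11·y_n + 1/11·y_{n+1}] ⇒ (1 − 1/11z)y_{n+1} = (1 + 10/11z)y_n
  R(z) = (1 + 10/11z)/(1 − 1/11z).

Need |R(x)|<1, x<0.
x=-0.36: |R|=0.6514
R=−1: 1+10/11x = −1+1/11x ⇒ -9/11x=2 ⇒ x=2/(-9/11)=-2.4444
Confirm numerically:
  x=-2.013: |R|=0.70161 <1
  x=-1.922: |R|=0.63612 <1
  x=-1.597: |R|=0.39454 <1
  x=-1.234: |R|=0.10953 <1
  x=-2.688: |R|=1.16014 >1
  x=-2.615: |R|=1.11274 >1
Stable set (-2.4444, 0).

z* = -2.4444.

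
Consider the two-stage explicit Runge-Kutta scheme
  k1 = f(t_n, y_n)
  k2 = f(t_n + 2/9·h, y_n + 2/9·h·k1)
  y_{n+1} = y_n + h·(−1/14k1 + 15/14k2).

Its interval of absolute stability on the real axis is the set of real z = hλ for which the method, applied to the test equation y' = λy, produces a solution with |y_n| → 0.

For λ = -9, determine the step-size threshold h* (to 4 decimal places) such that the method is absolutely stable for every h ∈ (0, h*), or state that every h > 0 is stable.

(-4.2000,0); λ=-9 ⇒ h* = (21/5)/9 = 0.4667.

Test eqn y'=λy, z=hλ:
  k1=λy_n ⇒ h·k1=z·y_n;  k2=λ(1+2/9z)y_n ⇒ h·k2=z(1+2/9z)y_n
  y_{n+1}/y_n = 1 − 1/14z + 15/14z(1+2/9z) = 1 + z + 5/21z²
  ⇒ R(z) = 1 + z + 5/21z².

Find x<0 with |R(x)|<1.
x=-1.43: |R|=0.0569
R=1: x+5/21x²=0 ⇒ x=−21/5=-4.2000; min R=1−1/(4·5/21)=-0.0500>−1
Confirm numerically:
  x=-2.707: |R|=0.03773 <1
  x=-2.317: |R|=0.03879 <1
  x=-1.809: |R|=0.02984 <1
  x=-1.690: |R|=0.00998 <1
  x=-4.263: |R|=1.06394 >1
  x=-4.261: |R|=1.06189 >1
Interval (-4.2000, 0).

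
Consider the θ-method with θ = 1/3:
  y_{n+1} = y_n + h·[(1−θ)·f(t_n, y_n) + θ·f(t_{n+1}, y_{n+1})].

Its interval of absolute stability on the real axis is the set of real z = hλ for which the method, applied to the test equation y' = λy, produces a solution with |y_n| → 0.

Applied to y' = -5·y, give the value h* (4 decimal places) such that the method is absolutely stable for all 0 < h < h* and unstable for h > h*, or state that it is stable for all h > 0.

On y'=λy, z=hλ:
  y_{n+1} = y_n + z·[2/3·y_n + 1/3·y_{n+1}] ⇒ (1 − 1/3z)y_{n+1} = (1 + 2/3z)y_n
  Hence R(z) = (1 + 2/3z)/(1 − 1/3z).

Boundary: |R(x)|=1, x<0.
x=-1.56: |R|=0.0263
R=−1: 1+2/3x = −1+1/3x ⇒ -1/3x=2 ⇒ x=2/(-1/3)=-6.0000
Confirm numerically:
  x=-4.185: |R|=0.74739 <1
  x=-3.931: |R|=0.70149 <1
  x=-3.269: |R|=0.56436 <1
  x=-6.543: |R|=1.05690 >1
  x=-6.448: |R|=1.04742 >1
  x=-6.431: |R|=1.04570 >1
Interval (-6.0000, 0).

(-6.0000,0); λ=-5 ⇒ h* = (6)/5 = 1.2000.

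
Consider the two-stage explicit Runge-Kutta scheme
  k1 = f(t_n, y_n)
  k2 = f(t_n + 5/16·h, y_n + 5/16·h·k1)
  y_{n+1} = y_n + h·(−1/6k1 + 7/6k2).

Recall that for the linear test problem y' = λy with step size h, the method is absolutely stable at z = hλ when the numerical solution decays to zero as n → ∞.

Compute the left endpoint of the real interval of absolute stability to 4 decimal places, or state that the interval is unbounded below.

With y'=λy (z=hλ):
  k1=λy_n ⇒ h·k1=z·y_n;  k2=λ(1+5/16z)y_n ⇒ h·k2=z(1+5/16z)y_n
  y_{n+1}/y_n = 1 − 1/6z + 7/6z(1+5/16z) = 1 + z + 35/96z²
  so R(z) = 1 + z + 35/96z².

Solve |R(x)|<1 on ℝ⁻.
x=-0.79: |R|=0.4375
R=1: x+35/96x²=0 ⇒ x=−96/35=-2.7429; min R=1−1/(4·35/96)=0.3143>−1
Confirm numerically:
  x=-2.720: |R|=0.97733 <1
  x=-2.403: |R|=0.70225 <1
  x=-1.111: |R|=0.33901 <1
  x=-3.330: |R|=1.71283 >1
  x=-3.301: |R|=1.67172 >1
  x=-2.940: |R|=1.21131 >1
Interval (-2.7429, 0).

z* = -2.7429.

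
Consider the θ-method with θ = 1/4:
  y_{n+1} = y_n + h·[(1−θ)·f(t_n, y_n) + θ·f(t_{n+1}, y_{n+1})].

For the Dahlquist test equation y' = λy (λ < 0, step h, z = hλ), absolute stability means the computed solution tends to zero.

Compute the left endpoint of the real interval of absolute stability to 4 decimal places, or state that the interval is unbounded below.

With y'=λy (z=hλ):
  y_{n+1} = y_n + z·[3/4·y_n + 1/4·y_{n+1}] ⇒ (1 − 1/4z)y_{n+1} = (1 + 3/4z)y_n
  so R(z) = (1 + 3/4z)/(1 − 1/4z).

Need |R(x)|<1, x<0.
x=-1.12: |R|=0.1250
R=−1: 1+3/4x = −1+1/4x ⇒ -1/2x=2 ⇒ x=2/(-1/2)=-4.0000
Confirm numerically:
  x=-2.706: |R|=0.61408 <1
  x=-2.207: |R|=0.42227 <1
  x=-2.133: |R|=0.39116 <1
  x=-2.103: |R|=0.37834 <1
  x=-4.591: |R|=1.13759 >1
  x=-4.021: |R|=1.00524 >1
Stable set (-4.0000, 0).

z* = -4.0000.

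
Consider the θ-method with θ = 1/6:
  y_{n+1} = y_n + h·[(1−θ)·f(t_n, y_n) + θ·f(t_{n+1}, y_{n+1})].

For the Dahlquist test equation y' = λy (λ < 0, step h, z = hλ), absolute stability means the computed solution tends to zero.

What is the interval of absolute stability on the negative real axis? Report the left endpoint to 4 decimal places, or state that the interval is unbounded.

With y'=λy (z=hλ):
  y_{n+1} = y_n + z·[5/6·y_n + 1/6·y_{n+1}] ⇒ (1 − 1/6z)y_{n+1} = (1 + 5/6z)y_n
  R(z) = (1 + 5/6z)/(1 − 1/6z).

Boundary: |R(x)|=1, x<0.
x=-0.94: |R|=0.1873
R=−1: 1+5/6x = −1+1/6x ⇒ -2/3x=2 ⇒ x=2/(-2/3)=-3.0000
Confirm numerically:
  x=-2.829: |R|=0.92253 <1
  x=-2.551: |R|=0.78997 <1
  x=-1.626: |R|=0.27931 <1
  x=-1.607: |R|=0.26752 <1
  x=-3.598: |R|=1.24922 >1
  x=-3.462: |R|=1.19531 >1
So |R|<1 on (-3.0000, 0).

(-3.0000, 0).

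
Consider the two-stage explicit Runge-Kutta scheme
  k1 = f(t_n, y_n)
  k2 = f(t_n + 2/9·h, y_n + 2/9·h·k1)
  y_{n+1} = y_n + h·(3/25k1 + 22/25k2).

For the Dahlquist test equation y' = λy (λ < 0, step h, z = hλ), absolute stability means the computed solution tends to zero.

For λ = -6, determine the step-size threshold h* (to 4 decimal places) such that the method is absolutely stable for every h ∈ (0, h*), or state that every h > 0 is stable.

With y'=λy (z=hλ):
  k1=λy_n ⇒ h·k1=z·y_n;  k2=λ(1+2/9z)y_n ⇒ h·k2=z(1+2/9z)y_n
  y_{n+1}/y_n = 1 + 3/25z + 22/25z(1+2/9z) = 1 + z + 44/225z²
  so R(z) = 1 + z + 44/225z².

Solve |R(x)|<1 on ℝ⁻.
x=-0.37: |R|=0.6568
R=1: x+44/225x²=0 ⇒ x=−225/44=-5.1136; min R=1−1/(4·44/225)=-0.2784>−1
Confirm numerically:
  x=-5.067: |R|=0.95379 <1
  x=-4.783: |R|=0.69074 <1
  x=-4.122: |R|=0.20066 <1
  x=-2.265: |R|=0.26176 <1
  x=-5.551: |R|=1.47477 >1
  x=-5.462: |R|=1.37210 >1
Stable set (-5.1136, 0).

(-5.1136,0); λ=-6 ⇒ h* = (225/44)/6 = 0.8523.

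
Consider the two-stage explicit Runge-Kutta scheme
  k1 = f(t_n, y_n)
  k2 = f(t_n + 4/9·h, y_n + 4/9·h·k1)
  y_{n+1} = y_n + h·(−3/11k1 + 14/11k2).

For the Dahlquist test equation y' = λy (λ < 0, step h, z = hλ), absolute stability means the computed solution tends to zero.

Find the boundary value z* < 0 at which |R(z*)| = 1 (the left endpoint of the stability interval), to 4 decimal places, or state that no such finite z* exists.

z* = -1.7679.

On y'=λy, z=hλ:
  k1=λy_n ⇒ h·k1=z·y_n;  k2=λ(1+4/9z)y_n ⇒ h·k2=z(1+4/9z)y_n
  y_{n+1}/y_n = 1 − 3/11z + 14/11z(1+4/9z) = 1 + z + 56/99z²
  R(z) = 1 + z + 56/99z².

Need |R(x)|<1, x<0.
x=-0.63: |R|=0.5945
R=1: x+56/99x²=0 ⇒ x=−99/56=-1.7679; min R=1−1/(4·56/99)=0.5580>−1
Confirm numerically:
  x=-1.227: |R|=0.62461 <1
  x=-0.967: |R|=0.56194 <1
  x=-0.829: |R|=0.55974 <1
  x=-2.072: |R|=1.35647 >1
  x=-1.975: |R|=1.23141 >1
  x=-1.848: |R|=1.08378 >1
Stable set (-1.7679, 0).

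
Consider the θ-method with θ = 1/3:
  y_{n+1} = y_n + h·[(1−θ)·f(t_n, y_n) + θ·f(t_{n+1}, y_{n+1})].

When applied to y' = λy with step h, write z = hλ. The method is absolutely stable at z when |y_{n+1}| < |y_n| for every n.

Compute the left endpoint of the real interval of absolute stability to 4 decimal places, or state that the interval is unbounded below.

left endpoint -6.0000.

On y'=λy, z=hλ:
  y_{n+1} = y_n + z·[2/3·y_n + 1/3·y_{n+1}] ⇒ (1 − 1/3z)y_{n+1} = (1 + 2/3z)y_n
  so R(z) = (1 + 2/3z)/(1 − 1/3z).

Solve |R(x)|<1 on ℝ⁻.
x=-1.65: |R|=0.0645
R=−1: 1+2/3x = −1+1/3x ⇒ -1/3x=2 ⇒ x=2/(-1/3)=-6.0000
Confirm numerically:
  x=-4.947: |R|=0.86750 <1
  x=-3.864: |R|=0.68881 <1
  x=-3.484: |R|=0.61197 <1
  x=-2.520: |R|=0.36957 <1
  x=-6.144: |R|=1.01575 >1
  x=-6.033: |R|=1.00365 >1
Interval (-6.0000, 0).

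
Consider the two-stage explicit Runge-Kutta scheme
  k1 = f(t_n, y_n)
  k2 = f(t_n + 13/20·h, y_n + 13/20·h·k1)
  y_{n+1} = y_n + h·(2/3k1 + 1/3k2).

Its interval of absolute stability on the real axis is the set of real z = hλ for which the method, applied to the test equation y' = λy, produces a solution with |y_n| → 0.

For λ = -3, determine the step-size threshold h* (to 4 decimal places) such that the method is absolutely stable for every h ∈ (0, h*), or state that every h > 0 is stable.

(-4.6154,0); λ=-3 ⇒ h* = (60/13)/3 = 1.5385.

Set f=λy, z=hλ:
  k1=λy_n ⇒ h·k1=z·y_n;  k2=λ(1+13/20z)y_n ⇒ h·k2=z(1+13/20z)y_n
  y_{n+1}/y_n = 1 + 2/3z + 1/3z(1+13/20z) = 1 + z + 13/60z²
  so R(z) = 1 + z + 13/60z².

Boundary: |R(x)|=1, x<0.
x=-1.08: |R|=0.1727
R=1: x+13/60x²=0 ⇒ x=−60/13=-4.6154; min R=1−1/(4·13/60)=-0.1538>−1
Confirm numerically:
  x=-4.276: |R|=0.68557 <1
  x=-3.348: |R|=0.08064 <1
  x=-3.126: |R|=0.00876 <1
  x=-2.742: |R|=0.11298 <1
  x=-5.048: |R|=1.47317 >1
  x=-4.775: |R|=1.16514 >1
  x=-4.703: |R|=1.08928 >1
Interval (-4.6154, 0).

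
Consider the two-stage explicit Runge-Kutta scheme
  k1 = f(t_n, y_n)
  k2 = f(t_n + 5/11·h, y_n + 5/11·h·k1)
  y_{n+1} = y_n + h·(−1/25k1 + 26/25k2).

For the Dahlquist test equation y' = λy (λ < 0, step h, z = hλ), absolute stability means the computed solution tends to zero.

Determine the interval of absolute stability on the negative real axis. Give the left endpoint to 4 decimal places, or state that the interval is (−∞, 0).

Set f=λy, z=hλ:
  k1=λy_n ⇒ h·k1=z·y_n;  k2=λ(1+5/11z)y_n ⇒ h·k2=z(1+5/11z)y_n
  y_{n+1}/y_n = 1 − 1/25z + 26/25z(1+5/11z) = 1 + z + 26/55z²
  ⇒ R(z) = 1 + z + 26/55z².

Need |R(x)|<1, x<0.
x=-0.9: |R|=0.4829
R=1: x+26/55x²=0 ⇒ x=−55/26=-2.1154; min R=1−1/(4·26/55)=0.4712>−1
Confirm numerically:
  x=-1.640: |R|=0.63145 <1
  x=-1.161: |R|=0.47620 <1
  x=-1.127: |R|=0.47342 <1
  x=-1.056: |R|=0.47116 <1
  x=-2.482: |R|=1.43015 >1
  x=-2.334: |R|=1.24121 >1
  x=-2.258: |R|=1.15223 >1
Stable set (-2.1154, 0).

(-2.1154, 0).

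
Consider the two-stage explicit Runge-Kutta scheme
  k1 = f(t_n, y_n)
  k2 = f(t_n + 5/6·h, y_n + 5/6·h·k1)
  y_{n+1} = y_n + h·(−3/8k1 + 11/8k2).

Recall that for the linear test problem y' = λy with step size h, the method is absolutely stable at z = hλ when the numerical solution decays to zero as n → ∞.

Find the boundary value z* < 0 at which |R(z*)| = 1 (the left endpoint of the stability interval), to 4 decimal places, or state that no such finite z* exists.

Set f=λy, z=hλ:
  k1=λy_n ⇒ h·k1=z·y_n;  k2=λ(1+5/6z)y_n ⇒ h·k2=z(1+5/6z)y_n
  y_{n+1}/y_n = 1 − 3/8z + 11/8z(1+5/6z) = 1 + z + 55/48z²
  Hence R(z) = 1 + z + 55/48z².

Find x<0 with |R(x)|<1.
x=-1.09: |R|=1.2714
R=1: x+55/48x²=0 ⇒ x=−48/55=-0.8727; min R=1−1/(4·55/48)=0.7818>−1
Confirm numerically:
  x=-0.836: |R|=0.96482 <1
  x=-0.823: |R|=0.95311 <1
  x=-0.524: |R|=0.79062 <1
  x=-0.404: |R|=0.78302 <1
  x=-1.406: |R|=1.85912 >1
  x=-1.171: |R|=1.40021 >1
Stable set (-0.8727, 0).

left endpoint -0.8727.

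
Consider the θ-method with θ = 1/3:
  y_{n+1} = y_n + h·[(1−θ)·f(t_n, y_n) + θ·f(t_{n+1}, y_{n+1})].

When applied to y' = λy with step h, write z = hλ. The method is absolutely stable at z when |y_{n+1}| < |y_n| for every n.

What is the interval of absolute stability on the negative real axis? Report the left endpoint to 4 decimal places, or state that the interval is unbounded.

Set f=λy, z=hλ:
  y_{n+1} = y_n + z·[2/3·y_n + 1/3·y_{n+1}] ⇒ (1 − 1/3z)y_{n+1} = (1 + 2/3z)y_n
  R(z) = (1 + 2/3z)/(1 − 1/3z).

Find x<0 with |R(x)|<1.
x=-1.02: |R|=0.2388
R=−1: 1+2/3x = −1+1/3x ⇒ -1/3x=2 ⇒ x=2/(-1/3)=-6.0000
Confirm numerically:
  x=-5.942: |R|=0.99351 <1
  x=-4.277: |R|=0.76323 <1
  x=-4.111: |R|=0.73436 <1
  x=-2.893: |R|=0.47276 <1
  x=-6.579: |R|=1.06044 >1
  x=-6.059: |R|=1.00651 >1
Stable set (-6.0000, 0).

(-6.0000, 0).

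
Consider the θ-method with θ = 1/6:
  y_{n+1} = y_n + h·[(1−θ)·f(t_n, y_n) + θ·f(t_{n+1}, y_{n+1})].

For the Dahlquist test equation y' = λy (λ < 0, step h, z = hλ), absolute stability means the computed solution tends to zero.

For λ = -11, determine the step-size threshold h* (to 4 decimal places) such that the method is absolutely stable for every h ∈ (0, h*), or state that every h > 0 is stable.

Test eqn y'=λy, z=hλ:
  y_{n+1} = y_n + z·[5/6·y_n + 1/6·y_{n+1}] ⇒ (1 − 1/6z)y_{n+1} = (1 + 5/6z)y_n
  Hence R(z) = (1 + 5/6z)/(1 − 1/6z).

Boundary: |R(x)|=1, x<0.
x=-1.66: |R|=0.3003
R=−1: 1+5/6x = −1+1/6x ⇒ -2/3x=2 ⇒ x=2/(-2/3)=-3.0000
Confirm numerically:
  x=-2.796: |R|=0.90723 <1
  x=-1.510: |R|=0.20639 <1
  x=-1.237: |R|=0.02556 <1
  x=-3.326: |R|=1.13982 >1
  x=-3.067: |R|=1.02956 >1
Stable set (-3.0000, 0).

(-3.0000,0); λ=-11 ⇒ h* = (3)/11 = 0.2727.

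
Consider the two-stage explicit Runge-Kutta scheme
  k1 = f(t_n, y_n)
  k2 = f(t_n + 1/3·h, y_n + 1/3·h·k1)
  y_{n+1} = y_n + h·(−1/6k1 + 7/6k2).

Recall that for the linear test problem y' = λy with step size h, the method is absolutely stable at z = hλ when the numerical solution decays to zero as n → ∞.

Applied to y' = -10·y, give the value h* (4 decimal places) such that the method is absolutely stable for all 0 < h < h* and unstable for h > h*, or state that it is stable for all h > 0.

(-2.5714,0); λ=-10 ⇒ h* = (18/7)/10 = 0.2571.

Set f=λy, z=hλ:
  k1=λy_n ⇒ h·k1=z·y_n;  k2=λ(1+1/3z)y_n ⇒ h·k2=z(1+1/3z)y_n
  y_{n+1}/y_n = 1 − 1/6z + 7/6z(1+1/3z) = 1 + z + 7/18z²
  Hence R(z) = 1 + z + 7/18z².

Boundary: |R(x)|=1, x<0.
x=-0.54: |R|=0.5734
R=1: x+7/18x²=0 ⇒ x=−18/7=-2.5714; min R=1−1/(4·7/18)=0.3571>−1
Confirm numerically:
  x=-2.304: |R|=0.76038 <1
  x=-2.279: |R|=0.74083 <1
  x=-1.901: |R|=0.50437 <1
  x=-3.151: |R|=1.71020 >1
  x=-2.874: |R|=1.33817 >1
So |R|<1 on (-2.5714, 0).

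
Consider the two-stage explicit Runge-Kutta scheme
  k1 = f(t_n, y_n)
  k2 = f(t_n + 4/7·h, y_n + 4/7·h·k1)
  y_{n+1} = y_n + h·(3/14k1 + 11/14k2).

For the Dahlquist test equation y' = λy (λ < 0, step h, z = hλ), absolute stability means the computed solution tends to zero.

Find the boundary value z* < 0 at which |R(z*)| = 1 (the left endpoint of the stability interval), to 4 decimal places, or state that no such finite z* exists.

On y'=λy, z=hλ:
  k1=λy_n ⇒ h·k1=z·y_n;  k2=λ(1+4/7z)y_n ⇒ h·k2=z(1+4/7z)y_n
  y_{n+1}/y_n = 1 + 3/14z + 11/14z(1+4/7z) = 1 + z + 22/49z²
  so R(z) = 1 + z + 22/49z².

Find x<0 with |R(x)|<1.
x=-0.79: |R|=0.4902
R=1: x+22/49x²=0 ⇒ x=−49/22=-2.2273; min R=1−1/(4·22/49)=0.4432>−1
Confirm numerically:
  x=-1.920: |R|=0.73512 <1
  x=-1.506: |R|=0.51230 <1
  x=-1.290: |R|=0.45715 <1
  x=-2.646: |R|=1.49745 >1
  x=-2.562: |R|=1.38503 >1
Stable set (-2.2273, 0).

z* = -2.2273.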